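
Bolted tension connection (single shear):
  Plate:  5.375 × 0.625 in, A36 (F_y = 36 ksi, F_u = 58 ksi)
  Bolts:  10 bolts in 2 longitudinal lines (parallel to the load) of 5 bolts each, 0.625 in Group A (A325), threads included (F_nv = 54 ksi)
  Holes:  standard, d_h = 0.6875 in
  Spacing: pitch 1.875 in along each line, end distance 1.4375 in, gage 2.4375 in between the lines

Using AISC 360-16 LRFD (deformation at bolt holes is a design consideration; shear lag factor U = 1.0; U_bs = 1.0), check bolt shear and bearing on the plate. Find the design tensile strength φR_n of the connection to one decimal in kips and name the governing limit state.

124.3 kips (bolt shear governs)

Bolt shear: A_b = π(0.625)²/4 = 0.3068 in². φR_n = 0.75 × 54 × 0.3068 × 10 × 1 = 124.3 kips.
Bearing (0.625 in plate, F_u = 58 ksi): end bolts L_c = 1.4375 − 0.6875/2 = 1.09375, R_n = min(1.2×1.09375×0.625×58, 2.4×0.625×0.625×58) = 47.578 kips/bolt; interior L_c = 1.875 − 0.6875 = 1.1875, R_n = 51.656 kips/bolt. φR_n = 0.75 × (2×47.578 + 8×51.656) = 381.3 kips.
Governing: min(124.3, 381.3) = 124.3 kips → bolt shear.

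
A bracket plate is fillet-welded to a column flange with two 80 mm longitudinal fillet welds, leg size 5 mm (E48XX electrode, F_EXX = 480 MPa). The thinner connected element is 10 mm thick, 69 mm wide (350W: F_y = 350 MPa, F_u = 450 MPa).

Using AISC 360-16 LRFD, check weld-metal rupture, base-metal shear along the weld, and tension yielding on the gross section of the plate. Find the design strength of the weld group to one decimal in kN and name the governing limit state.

122.2 kN (weld metal governs)

Weld metal: throat = 0.707×5 = 3.535 mm, L = 2×80 = 160 mm. φR_n = 0.75 × 0.6 × 480 × 3.535 × 160 = 122.2 kN.
Base metal shear (10 mm plate): yield φR_n = 1.0×0.6×350×10×160 = 336.0 kN; rupture φR_n = 0.75×0.6×450×10×160 = 324.0 kN; take 324.0 kN (rupture).
Tension yield (gross): A_g = 69×10 = 690 mm². φR_n = 0.90 × 350 × 690 = 217.4 kN.
Governing: min(122.2, 324.0, 217.4) = 122.2 kN → weld metal.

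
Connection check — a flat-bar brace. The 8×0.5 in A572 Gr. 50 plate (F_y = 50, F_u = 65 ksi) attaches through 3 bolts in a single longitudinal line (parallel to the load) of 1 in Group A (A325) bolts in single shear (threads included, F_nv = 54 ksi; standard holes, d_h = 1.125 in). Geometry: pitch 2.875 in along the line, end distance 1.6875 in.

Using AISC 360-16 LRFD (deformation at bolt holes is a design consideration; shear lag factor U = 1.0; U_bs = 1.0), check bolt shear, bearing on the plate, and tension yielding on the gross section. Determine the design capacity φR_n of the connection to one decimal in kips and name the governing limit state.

Bolt shear: A_b = π(1)²/4 = 0.7854 in². φR_n = 0.75 × 54 × 0.7854 × 3 × 1 = 95.4 kips.
Bearing (0.5 in plate, F_u = 65 ksi): end bolts L_c = 1.6875 − 1.125/2 = 1.125, R_n = min(1.2×1.125×0.5×65, 2.4×1×0.5×65) = 43.875 kips/bolt; interior L_c = 2.875 − 1.125 = 1.75, R_n = 68.25 kips/bolt. φR_n = 0.75 × (1×43.875 + 2×68.25) = 135.3 kips.
Tension yield (gross): A_g = 8×0.5 = 4 in². φR_n = 0.90 × 50 × 4 = 180.0 kips.
Governing: min(95.4, 135.3, 180.0) = 95.4 kips → bolt shear.

95.4 kips (bolt shear governs)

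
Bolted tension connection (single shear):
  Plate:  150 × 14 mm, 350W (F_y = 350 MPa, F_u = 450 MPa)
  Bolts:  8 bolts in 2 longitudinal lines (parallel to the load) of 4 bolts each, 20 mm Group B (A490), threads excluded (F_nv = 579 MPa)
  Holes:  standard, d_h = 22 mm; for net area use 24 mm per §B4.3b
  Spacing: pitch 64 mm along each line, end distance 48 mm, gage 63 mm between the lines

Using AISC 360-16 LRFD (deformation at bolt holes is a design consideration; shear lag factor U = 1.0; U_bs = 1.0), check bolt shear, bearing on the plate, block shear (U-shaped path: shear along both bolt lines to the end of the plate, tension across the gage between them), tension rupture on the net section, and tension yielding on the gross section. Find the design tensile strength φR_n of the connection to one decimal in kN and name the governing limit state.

482.0 kN (net-section rupture governs)

Bolt shear: A_b = π(20)²/4 = 314.16 mm². φR_n = 0.75 × 579 × 314.16 × 8 × 1 = 1091.4 kN.
Bearing (14 mm plate, F_u = 450 MPa): end bolts L_c = 48 − 22/2 = 37, R_n = min(1.2×37×14×450, 2.4×20×14×450) = 279.72 kN/bolt; interior L_c = 64 − 22 = 42, R_n = 302.4 kN/bolt. φR_n = 0.75 × (2×279.72 + 6×302.4) = 1780.4 kN.
Block shear: shear path 2×[48+3×64] = 2×240 mm, A_gv = 6720, A_nv = 2×(240 − 3.5×24)×14 = 4368 mm²; tension across gage: (63 − 1×24)×14 = 546 mm². R_n = min(0.6×450×4368, 0.6×350×6720) + 1.0×450×546 = min(1179.4, 1411.2) + 245.7 = 1425.1 kN. φR_n = 0.75 × 1425.1 = 1068.8 kN.
Tension rupture (net): A_n = (150 − 2×24)×14 = 1428 mm² (U = 1.0, A_e = A_n). φR_n = 0.75 × 450 × 1428 = 482.0 kN.
Tension yield (gross): A_g = 150×14 = 2100 mm². φR_n = 0.90 × 350 × 2100 = 661.5 kN.
Governing: min(1091.4, 1780.4, 1068.8, 482.0, 661.5) = 482.0 kN → net-section rupture.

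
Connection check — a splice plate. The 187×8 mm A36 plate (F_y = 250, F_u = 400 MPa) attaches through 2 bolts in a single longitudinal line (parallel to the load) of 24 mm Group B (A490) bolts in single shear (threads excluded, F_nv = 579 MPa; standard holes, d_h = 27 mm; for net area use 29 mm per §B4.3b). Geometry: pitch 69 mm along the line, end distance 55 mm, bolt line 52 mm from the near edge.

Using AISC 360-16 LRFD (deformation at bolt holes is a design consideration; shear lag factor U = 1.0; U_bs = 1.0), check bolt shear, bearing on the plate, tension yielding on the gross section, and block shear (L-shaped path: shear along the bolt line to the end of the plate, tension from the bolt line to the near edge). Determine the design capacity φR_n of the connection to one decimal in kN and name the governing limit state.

Bolt shear: A_b = π(24)²/4 = 452.39 mm². φR_n = 0.75 × 579 × 452.39 × 2 × 1 = 392.9 kN.
Bearing (8 mm plate, F_u = 400 MPa): end bolts L_c = 55 − 27/2 = 41.5, R_n = min(1.2×41.5×8×400, 2.4×24×8×400) = 159.36 kN/bolt; interior L_c = 69 − 27 = 42, R_n = 161.28 kN/bolt. φR_n = 0.75 × (1×159.36 + 1×161.28) = 240.5 kN.
Tension yield (gross): A_g = 187×8 = 1496 mm². φR_n = 0.90 × 250 × 1496 = 336.6 kN.
Block shear: shear path 1×[55+1×69] = 1×124 mm, A_gv = 992, A_nv = 1×(124 − 1.5×29)×8 = 644 mm²; tension to near edge: (52 − 0.5×29)×8 = 300 mm². R_n = min(0.6×400×644, 0.6×250×992) + 1.0×400×300 = min(154.56, 148.8) + 120 = 268.8 kN. φR_n = 0.75 × 268.8 = 201.6 kN.
Governing: min(392.9, 240.5, 336.6, 201.6) = 201.6 kN → block shear.

201.6 kN (block shear governs)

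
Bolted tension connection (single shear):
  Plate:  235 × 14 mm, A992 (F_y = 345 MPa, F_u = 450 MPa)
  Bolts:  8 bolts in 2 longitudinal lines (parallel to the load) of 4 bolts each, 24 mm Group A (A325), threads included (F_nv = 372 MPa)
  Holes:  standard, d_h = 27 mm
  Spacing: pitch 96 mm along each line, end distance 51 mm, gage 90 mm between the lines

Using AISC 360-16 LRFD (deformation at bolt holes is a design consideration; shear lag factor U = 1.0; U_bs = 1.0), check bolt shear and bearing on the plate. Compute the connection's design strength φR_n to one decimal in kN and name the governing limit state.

1009.7 kN (bolt shear governs)

Bolt shear: A_b = π(24)²/4 = 452.39 mm². φR_n = 0.75 × 372 × 452.39 × 8 × 1 = 1009.7 kN.
Bearing (14 mm plate, F_u = 450 MPa): end bolts L_c = 51 − 27/2 = 37.5, R_n = min(1.2×37.5×14×450, 2.4×24×14×450) = 283.5 kN/bolt; interior L_c = 96 − 27 = 69, R_n = 362.88 kN/bolt. φR_n = 0.75 × (2×283.5 + 6×362.88) = 2058.2 kN.
Governing: min(1009.7, 2058.2) = 1009.7 kN → bolt shear.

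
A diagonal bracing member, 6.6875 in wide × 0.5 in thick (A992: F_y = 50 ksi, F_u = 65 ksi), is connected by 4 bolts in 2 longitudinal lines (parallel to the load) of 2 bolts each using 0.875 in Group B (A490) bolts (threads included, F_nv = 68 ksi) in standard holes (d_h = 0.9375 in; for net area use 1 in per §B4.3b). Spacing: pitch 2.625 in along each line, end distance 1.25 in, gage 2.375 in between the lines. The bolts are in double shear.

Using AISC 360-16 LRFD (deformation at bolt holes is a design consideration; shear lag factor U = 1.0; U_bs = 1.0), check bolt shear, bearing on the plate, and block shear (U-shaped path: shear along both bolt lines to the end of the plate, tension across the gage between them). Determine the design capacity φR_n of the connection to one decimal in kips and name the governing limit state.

103.0 kips (block shear governs)

Bolt shear: A_b = π(0.875)²/4 = 0.60132 in². φR_n = 0.75 × 68 × 0.60132 × 4 × 2 = 245.3 kips.
Bearing (0.5 in plate, F_u = 65 ksi): end bolts L_c = 1.25 − 0.9375/2 = 0.78125, R_n = min(1.2×0.78125×0.5×65, 2.4×0.875×0.5×65) = 30.469 kips/bolt; interior L_c = 2.625 − 0.9375 = 1.6875, R_n = 65.813 kips/bolt. φR_n = 0.75 × (2×30.469 + 2×65.813) = 144.4 kips.
Block shear: shear path 2×[1.25+1×2.625] = 2×3.875 in, A_gv = 3.875, A_nv = 2×(3.875 − 1.5×1)×0.5 = 2.375 in²; tension across gage: (2.375 − 1×1)×0.5 = 0.6875 in². R_n = min(0.6×65×2.375, 0.6×50×3.875) + 1.0×65×0.6875 = min(92.625, 116.25) + 44.688 = 137.31 kips. φR_n = 0.75 × 137.31 = 103.0 kips.
Governing: min(245.3, 144.4, 103.0) = 103.0 kips → block shear.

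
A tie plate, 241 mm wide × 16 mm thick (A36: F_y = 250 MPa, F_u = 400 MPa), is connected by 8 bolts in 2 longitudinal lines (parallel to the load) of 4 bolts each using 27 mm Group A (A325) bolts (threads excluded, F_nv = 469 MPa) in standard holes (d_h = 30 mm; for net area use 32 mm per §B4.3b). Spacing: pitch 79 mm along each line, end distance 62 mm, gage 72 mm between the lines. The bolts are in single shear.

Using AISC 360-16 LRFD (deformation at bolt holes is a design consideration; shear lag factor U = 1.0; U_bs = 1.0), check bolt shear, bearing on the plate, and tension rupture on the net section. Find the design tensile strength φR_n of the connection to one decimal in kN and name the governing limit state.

849.6 kN (net-section rupture governs)

Bolt shear: A_b = π(27)²/4 = 572.56 mm². φR_n = 0.75 × 469 × 572.56 × 8 × 1 = 1611.2 kN.
Bearing (16 mm plate, F_u = 400 MPa): end bolts L_c = 62 − 30/2 = 47, R_n = min(1.2×47×16×400, 2.4×27×16×400) = 360.96 kN/bolt; interior L_c = 79 − 30 = 49, R_n = 376.32 kN/bolt. φR_n = 0.75 × (2×360.96 + 6×376.32) = 2234.9 kN.
Tension rupture (net): A_n = (241 − 2×32)×16 = 2832 mm² (U = 1.0, A_e = A_n). φR_n = 0.75 × 400 × 2832 = 849.6 kN.
Governing: min(1611.2, 2234.9, 849.6) = 849.6 kN → net-section rupture.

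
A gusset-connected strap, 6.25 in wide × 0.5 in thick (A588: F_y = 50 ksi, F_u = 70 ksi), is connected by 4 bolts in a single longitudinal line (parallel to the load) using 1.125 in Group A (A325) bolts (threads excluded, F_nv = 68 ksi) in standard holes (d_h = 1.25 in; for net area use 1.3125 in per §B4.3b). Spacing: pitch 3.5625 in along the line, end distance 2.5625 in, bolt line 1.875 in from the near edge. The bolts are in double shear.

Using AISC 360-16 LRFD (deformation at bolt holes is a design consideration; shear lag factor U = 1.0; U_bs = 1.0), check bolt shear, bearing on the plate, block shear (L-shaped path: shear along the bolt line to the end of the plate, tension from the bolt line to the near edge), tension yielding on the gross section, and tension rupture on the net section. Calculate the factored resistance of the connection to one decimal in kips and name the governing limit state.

Bolt shear: A_b = π(1.125)²/4 = 0.99402 in². φR_n = 0.75 × 68 × 0.99402 × 4 × 2 = 405.6 kips.
Bearing (0.5 in plate, F_u = 70 ksi): end bolts L_c = 2.5625 − 1.25/2 = 1.9375, R_n = min(1.2×1.9375×0.5×70, 2.4×1.125×0.5×70) = 81.375 kips/bolt; interior L_c = 3.5625 − 1.25 = 2.3125, R_n = 94.5 kips/bolt. φR_n = 0.75 × (1×81.375 + 3×94.5) = 273.7 kips.
Block shear: shear path 1×[2.5625+3×3.5625] = 1×13.25 in, A_gv = 6.625, A_nv = 1×(13.25 − 3.5×1.3125)×0.5 = 4.3281 in²; tension to near edge: (1.875 − 0.5×1.3125)×0.5 = 0.60938 in². R_n = min(0.6×70×4.3281, 0.6×50×6.625) + 1.0×70×0.60938 = min(181.78, 198.75) + 42.657 = 224.44 kips. φR_n = 0.75 × 224.44 = 168.3 kips.
Tension yield (gross): A_g = 6.25×0.5 = 3.125 in². φR_n = 0.90 × 50 × 3.125 = 140.6 kips.
Tension rupture (net): A_n = (6.25 − 1×1.3125)×0.5 = 2.4688 in² (U = 1.0, A_e = A_n). φR_n = 0.75 × 70 × 2.4688 = 129.6 kips.
Governing: min(405.6, 273.7, 168.3, 140.6, 129.6) = 129.6 kips → net-section rupture.

129.6 kips (net-section rupture governs)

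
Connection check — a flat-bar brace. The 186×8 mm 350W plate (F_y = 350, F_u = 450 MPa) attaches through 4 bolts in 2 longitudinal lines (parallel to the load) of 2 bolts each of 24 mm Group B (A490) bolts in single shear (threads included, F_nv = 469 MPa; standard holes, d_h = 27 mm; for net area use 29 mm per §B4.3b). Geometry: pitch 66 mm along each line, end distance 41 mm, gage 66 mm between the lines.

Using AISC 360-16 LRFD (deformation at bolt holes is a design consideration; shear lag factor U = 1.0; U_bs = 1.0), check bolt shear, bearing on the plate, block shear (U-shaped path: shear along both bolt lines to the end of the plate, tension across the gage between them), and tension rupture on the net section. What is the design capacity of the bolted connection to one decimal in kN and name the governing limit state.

Bolt shear: A_b = π(24)²/4 = 452.39 mm². φR_n = 0.75 × 469 × 452.39 × 4 × 1 = 636.5 kN.
Bearing (8 mm plate, F_u = 450 MPa): end bolts L_c = 41 − 27/2 = 27.5, R_n = min(1.2×27.5×8×450, 2.4×24×8×450) = 118.8 kN/bolt; interior L_c = 66 − 27 = 39, R_n = 168.48 kN/bolt. φR_n = 0.75 × (2×118.8 + 2×168.48) = 430.9 kN.
Block shear: shear path 2×[41+1×66] = 2×107 mm, A_gv = 1712, A_nv = 2×(107 − 1.5×29)×8 = 1016 mm²; tension across gage: (66 − 1×29)×8 = 296 mm². R_n = min(0.6×450×1016, 0.6×350×1712) + 1.0×450×296 = min(274.32, 359.52) + 133.2 = 407.52 kN. φR_n = 0.75 × 407.52 = 305.6 kN.
Tension rupture (net): A_n = (186 − 2×29)×8 = 1024 mm² (U = 1.0, A_e = A_n). φR_n = 0.75 × 450 × 1024 = 345.6 kN.
Governing: min(636.5, 430.9, 305.6, 345.6) = 305.6 kN → block shear.

305.6 kN (block shear governs)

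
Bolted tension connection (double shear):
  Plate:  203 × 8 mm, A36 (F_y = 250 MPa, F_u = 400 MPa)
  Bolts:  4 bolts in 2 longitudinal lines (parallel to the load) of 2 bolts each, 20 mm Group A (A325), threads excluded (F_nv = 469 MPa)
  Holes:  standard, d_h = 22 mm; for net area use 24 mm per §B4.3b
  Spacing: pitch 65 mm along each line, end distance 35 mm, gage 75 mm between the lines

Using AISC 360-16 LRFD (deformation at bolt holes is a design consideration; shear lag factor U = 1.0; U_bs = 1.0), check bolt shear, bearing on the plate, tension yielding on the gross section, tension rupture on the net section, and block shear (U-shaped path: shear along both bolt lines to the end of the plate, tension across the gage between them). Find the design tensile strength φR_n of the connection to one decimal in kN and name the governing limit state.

302.4 kN (block shear governs)

Bolt shear: A_b = π(20)²/4 = 314.16 mm². φR_n = 0.75 × 469 × 314.16 × 4 × 2 = 884.0 kN.
Bearing (8 mm plate, F_u = 400 MPa): end bolts L_c = 35 − 22/2 = 24, R_n = min(1.2×24×8×400, 2.4×20×8×400) = 92.16 kN/bolt; interior L_c = 65 − 22 = 43, R_n = 153.6 kN/bolt. φR_n = 0.75 × (2×92.16 + 2×153.6) = 368.6 kN.
Tension yield (gross): A_g = 203×8 = 1624 mm². φR_n = 0.90 × 250 × 1624 = 365.4 kN.
Tension rupture (net): A_n = (203 − 2×24)×8 = 1240 mm² (U = 1.0, A_e = A_n). φR_n = 0.75 × 400 × 1240 = 372.0 kN.
Block shear: shear path 2×[35+1×65] = 2×100 mm, A_gv = 1600, A_nv = 2×(100 − 1.5×24)×8 = 1024 mm²; tension across gage: (75 − 1×24)×8 = 408 mm². R_n = min(0.6×400×1024, 0.6×250×1600) + 1.0×400×408 = min(245.76, 240) + 163.2 = 403.2 kN. φR_n = 0.75 × 403.2 = 302.4 kN.
Governing: min(884.0, 368.6, 365.4, 372.0, 302.4) = 302.4 kN → block shear.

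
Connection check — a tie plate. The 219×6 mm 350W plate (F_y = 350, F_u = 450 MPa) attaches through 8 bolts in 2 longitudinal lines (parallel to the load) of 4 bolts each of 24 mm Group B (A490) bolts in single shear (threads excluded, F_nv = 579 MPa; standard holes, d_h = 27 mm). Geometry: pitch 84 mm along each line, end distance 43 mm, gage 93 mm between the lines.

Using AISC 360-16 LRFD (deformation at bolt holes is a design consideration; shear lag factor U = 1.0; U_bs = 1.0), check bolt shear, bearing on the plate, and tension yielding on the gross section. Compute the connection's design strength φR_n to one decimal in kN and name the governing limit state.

413.9 kN (gross-section yield governs)

Bolt shear: A_b = π(24)²/4 = 452.39 mm². φR_n = 0.75 × 579 × 452.39 × 8 × 1 = 1571.6 kN.
Bearing (6 mm plate, F_u = 450 MPa): end bolts L_c = 43 − 27/2 = 29.5, R_n = min(1.2×29.5×6×450, 2.4×24×6×450) = 95.58 kN/bolt; interior L_c = 84 − 27 = 57, R_n = 155.52 kN/bolt. φR_n = 0.75 × (2×95.58 + 6×155.52) = 843.2 kN.
Tension yield (gross): A_g = 219×6 = 1314 mm². φR_n = 0.90 × 350 × 1314 = 413.9 kN.
Governing: min(1571.6, 843.2, 413.9) = 413.9 kN → gross-section yield.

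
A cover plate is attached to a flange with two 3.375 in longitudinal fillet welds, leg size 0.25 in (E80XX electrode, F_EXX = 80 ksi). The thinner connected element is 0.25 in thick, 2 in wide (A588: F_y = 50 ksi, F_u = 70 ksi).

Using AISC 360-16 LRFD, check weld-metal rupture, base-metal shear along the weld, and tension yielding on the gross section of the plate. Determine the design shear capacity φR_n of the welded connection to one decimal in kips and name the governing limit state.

Weld metal: throat = 0.707×0.25 = 0.17675 in, L = 2×3.375 = 6.75 in. φR_n = 0.75 × 0.6 × 80 × 0.17675 × 6.75 = 43.0 kips.
Base metal shear (0.25 in plate): yield φR_n = 1.0×0.6×50×0.25×6.75 = 50.6 kips; rupture φR_n = 0.75×0.6×70×0.25×6.75 = 53.2 kips; take 50.6 kips (yield).
Tension yield (gross): A_g = 2×0.25 = 0.5 in². φR_n = 0.90 × 50 × 0.5 = 22.5 kips.
Governing: min(43.0, 50.6, 22.5) = 22.5 kips → gross-section yield.

22.5 kips (gross-section yield governs)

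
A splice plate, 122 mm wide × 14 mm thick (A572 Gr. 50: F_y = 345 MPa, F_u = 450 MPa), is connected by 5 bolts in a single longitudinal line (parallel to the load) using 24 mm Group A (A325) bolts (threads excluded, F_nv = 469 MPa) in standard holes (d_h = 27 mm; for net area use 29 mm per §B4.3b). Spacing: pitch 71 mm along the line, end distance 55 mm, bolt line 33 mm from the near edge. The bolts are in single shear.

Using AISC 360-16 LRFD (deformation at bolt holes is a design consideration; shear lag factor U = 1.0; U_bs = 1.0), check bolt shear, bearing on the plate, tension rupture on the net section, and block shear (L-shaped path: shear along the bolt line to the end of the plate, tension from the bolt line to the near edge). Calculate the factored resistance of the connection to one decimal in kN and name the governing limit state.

Bolt shear: A_b = π(24)²/4 = 452.39 mm². φR_n = 0.75 × 469 × 452.39 × 5 × 1 = 795.6 kN.
Bearing (14 mm plate, F_u = 450 MPa): end bolts L_c = 55 − 27/2 = 41.5, R_n = min(1.2×41.5×14×450, 2.4×24×14×450) = 313.74 kN/bolt; interior L_c = 71 − 27 = 44, R_n = 332.64 kN/bolt. φR_n = 0.75 × (1×313.74 + 4×332.64) = 1233.2 kN.
Tension rupture (net): A_n = (122 − 1×29)×14 = 1302 mm² (U = 1.0, A_e = A_n). φR_n = 0.75 × 450 × 1302 = 439.4 kN.
Block shear: shear path 1×[55+4×71] = 1×339 mm, A_gv = 4746, A_nv = 1×(339 − 4.5×29)×14 = 2919 mm²; tension to near edge: (33 − 0.5×29)×14 = 259 mm². R_n = min(0.6×450×2919, 0.6×345×4746) + 1.0×450×259 = min(788.13, 982.42) + 116.55 = 904.68 kN. φR_n = 0.75 × 904.68 = 678.5 kN.
Governing: min(795.6, 1233.2, 439.4, 678.5) = 439.4 kN → net-section rupture.

439.4 kN (net-section rupture governs)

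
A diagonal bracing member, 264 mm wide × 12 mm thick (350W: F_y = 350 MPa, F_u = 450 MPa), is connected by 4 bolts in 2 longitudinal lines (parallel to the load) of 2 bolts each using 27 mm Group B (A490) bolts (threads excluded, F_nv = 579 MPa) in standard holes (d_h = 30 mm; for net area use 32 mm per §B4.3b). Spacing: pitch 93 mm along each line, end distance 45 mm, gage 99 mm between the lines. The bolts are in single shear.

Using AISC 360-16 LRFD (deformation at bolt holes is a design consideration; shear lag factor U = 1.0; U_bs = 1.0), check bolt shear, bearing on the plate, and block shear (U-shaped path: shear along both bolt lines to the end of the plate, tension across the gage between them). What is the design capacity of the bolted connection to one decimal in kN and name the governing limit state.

708.8 kN (block shear governs)

Bolt shear: A_b = π(27)²/4 = 572.56 mm². φR_n = 0.75 × 579 × 572.56 × 4 × 1 = 994.5 kN.
Bearing (12 mm plate, F_u = 450 MPa): end bolts L_c = 45 − 30/2 = 30, R_n = min(1.2×30×12×450, 2.4×27×12×450) = 194.4 kN/bolt; interior L_c = 93 − 30 = 63, R_n = 349.92 kN/bolt. φR_n = 0.75 × (2×194.4 + 2×349.92) = 816.5 kN.
Block shear: shear path 2×[45+1×93] = 2×138 mm, A_gv = 3312, A_nv = 2×(138 − 1.5×32)×12 = 2160 mm²; tension across gage: (99 − 1×32)×12 = 804 mm². R_n = min(0.6×450×2160, 0.6×350×3312) + 1.0×450×804 = min(583.2, 695.52) + 361.8 = 945 kN. φR_n = 0.75 × 945 = 708.8 kN.
Governing: min(994.5, 816.5, 708.8) = 708.8 kN → block shear.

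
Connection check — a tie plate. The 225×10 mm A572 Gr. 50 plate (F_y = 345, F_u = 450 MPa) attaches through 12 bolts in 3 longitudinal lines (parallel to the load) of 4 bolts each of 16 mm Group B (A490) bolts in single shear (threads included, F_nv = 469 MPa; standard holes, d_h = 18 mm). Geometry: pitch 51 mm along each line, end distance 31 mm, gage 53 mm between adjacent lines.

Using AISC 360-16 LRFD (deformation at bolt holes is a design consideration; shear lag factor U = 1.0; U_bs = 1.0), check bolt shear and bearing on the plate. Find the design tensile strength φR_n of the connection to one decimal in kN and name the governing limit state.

Bolt shear: A_b = π(16)²/4 = 201.06 mm². φR_n = 0.75 × 469 × 201.06 × 12 × 1 = 848.7 kN.
Bearing (10 mm plate, F_u = 450 MPa): end bolts L_c = 31 − 18/2 = 22, R_n = min(1.2×22×10×450, 2.4×16×10×450) = 118.8 kN/bolt; interior L_c = 51 − 18 = 33, R_n = 172.8 kN/bolt. φR_n = 0.75 × (3×118.8 + 9×172.8) = 1433.7 kN.
Governing: min(848.7, 1433.7) = 848.7 kN → bolt shear.

848.7 kN (bolt shear governs)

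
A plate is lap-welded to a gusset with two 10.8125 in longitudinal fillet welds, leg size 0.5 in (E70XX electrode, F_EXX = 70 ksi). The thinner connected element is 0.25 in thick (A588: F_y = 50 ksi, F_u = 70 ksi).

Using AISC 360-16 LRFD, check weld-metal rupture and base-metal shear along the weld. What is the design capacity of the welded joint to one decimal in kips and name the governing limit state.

162.2 kips (base-metal shear governs)

Weld metal: throat = 0.707×0.5 = 0.3535 in, L = 2×10.8125 = 21.625 in. φR_n = 0.75 × 0.6 × 70 × 0.3535 × 21.625 = 240.8 kips.
Base metal shear (0.25 in plate): yield φR_n = 1.0×0.6×50×0.25×21.625 = 162.2 kips; rupture φR_n = 0.75×0.6×70×0.25×21.625 = 170.3 kips; take 162.2 kips (yield).
Governing: min(240.8, 162.2) = 162.2 kips → base-metal shear.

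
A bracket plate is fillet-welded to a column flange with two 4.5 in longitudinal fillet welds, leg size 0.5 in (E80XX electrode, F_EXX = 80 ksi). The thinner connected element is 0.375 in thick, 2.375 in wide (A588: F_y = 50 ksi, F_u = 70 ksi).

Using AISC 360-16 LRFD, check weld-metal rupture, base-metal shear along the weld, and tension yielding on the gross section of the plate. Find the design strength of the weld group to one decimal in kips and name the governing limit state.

Weld metal: throat = 0.707×0.5 = 0.3535 in, L = 2×4.5 = 9 in. φR_n = 0.75 × 0.6 × 80 × 0.3535 × 9 = 114.5 kips.
Base metal shear (0.375 in plate): yield φR_n = 1.0×0.6×50×0.375×9 = 101.3 kips; rupture φR_n = 0.75×0.6×70×0.375×9 = 106.3 kips; take 101.3 kips (yield).
Tension yield (gross): A_g = 2.375×0.375 = 0.89063 in². φR_n = 0.90 × 50 × 0.89063 = 40.1 kips.
Governing: min(114.5, 101.3, 40.1) = 40.1 kips → gross-section yield.

40.1 kips (gross-section yield governs)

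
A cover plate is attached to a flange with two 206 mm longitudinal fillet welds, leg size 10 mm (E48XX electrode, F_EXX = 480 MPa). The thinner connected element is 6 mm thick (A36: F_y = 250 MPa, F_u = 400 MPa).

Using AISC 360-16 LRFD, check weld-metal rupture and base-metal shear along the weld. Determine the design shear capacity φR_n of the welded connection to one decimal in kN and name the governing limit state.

370.8 kN (base-metal shear governs)

Weld metal: throat = 0.707×10 = 7.07 mm, L = 2×206 = 412 mm. φR_n = 0.75 × 0.6 × 480 × 7.07 × 412 = 629.2 kN.
Base metal shear (6 mm plate): yield φR_n = 1.0×0.6×250×6×412 = 370.8 kN; rupture φR_n = 0.75×0.6×400×6×412 = 445.0 kN; take 370.8 kN (yield).
Governing: min(629.2, 370.8) = 370.8 kN → base-metal shear.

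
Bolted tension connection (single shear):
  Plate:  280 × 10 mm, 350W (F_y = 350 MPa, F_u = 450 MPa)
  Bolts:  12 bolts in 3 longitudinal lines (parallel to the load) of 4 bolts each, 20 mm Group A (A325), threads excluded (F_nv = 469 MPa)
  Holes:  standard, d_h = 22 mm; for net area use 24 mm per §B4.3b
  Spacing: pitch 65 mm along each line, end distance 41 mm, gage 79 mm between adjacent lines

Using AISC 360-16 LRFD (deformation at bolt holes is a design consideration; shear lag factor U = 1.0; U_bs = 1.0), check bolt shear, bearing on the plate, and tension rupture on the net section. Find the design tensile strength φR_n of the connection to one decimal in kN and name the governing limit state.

702.0 kN (net-section rupture governs)

Bolt shear: A_b = π(20)²/4 = 314.16 mm². φR_n = 0.75 × 469 × 314.16 × 12 × 1 = 1326.1 kN.
Bearing (10 mm plate, F_u = 450 MPa): end bolts L_c = 41 − 22/2 = 30, R_n = min(1.2×30×10×450, 2.4×20×10×450) = 162 kN/bolt; interior L_c = 65 − 22 = 43, R_n = 216 kN/bolt. φR_n = 0.75 × (3×162 + 9×216) = 1822.5 kN.
Tension rupture (net): A_n = (280 − 3×24)×10 = 2080 mm² (U = 1.0, A_e = A_n). φR_n = 0.75 × 450 × 2080 = 702.0 kN.
Governing: min(1326.1, 1822.5, 702.0) = 702.0 kN → net-section rupture.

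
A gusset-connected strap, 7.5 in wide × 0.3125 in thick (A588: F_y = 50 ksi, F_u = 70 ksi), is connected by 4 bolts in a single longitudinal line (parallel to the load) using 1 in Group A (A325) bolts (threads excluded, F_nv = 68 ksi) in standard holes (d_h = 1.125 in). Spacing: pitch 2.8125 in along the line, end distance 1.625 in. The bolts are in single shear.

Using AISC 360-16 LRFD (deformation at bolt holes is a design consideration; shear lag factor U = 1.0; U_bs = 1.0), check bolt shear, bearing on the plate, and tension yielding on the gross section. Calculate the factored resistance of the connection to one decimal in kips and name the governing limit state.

Bolt shear: A_b = π(1)²/4 = 0.7854 in². φR_n = 0.75 × 68 × 0.7854 × 4 × 1 = 160.2 kips.
Bearing (0.3125 in plate, F_u = 70 ksi): end bolts L_c = 1.625 − 1.125/2 = 1.0625, R_n = min(1.2×1.0625×0.3125×70, 2.4×1×0.3125×70) = 27.891 kips/bolt; interior L_c = 2.8125 − 1.125 = 1.6875, R_n = 44.297 kips/bolt. φR_n = 0.75 × (1×27.891 + 3×44.297) = 120.6 kips.
Tension yield (gross): A_g = 7.5×0.3125 = 2.3438 in². φR_n = 0.90 × 50 × 2.3438 = 105.5 kips.
Governing: min(160.2, 120.6, 105.5) = 105.5 kips → gross-section yield.

105.5 kips (gross-section yield governs)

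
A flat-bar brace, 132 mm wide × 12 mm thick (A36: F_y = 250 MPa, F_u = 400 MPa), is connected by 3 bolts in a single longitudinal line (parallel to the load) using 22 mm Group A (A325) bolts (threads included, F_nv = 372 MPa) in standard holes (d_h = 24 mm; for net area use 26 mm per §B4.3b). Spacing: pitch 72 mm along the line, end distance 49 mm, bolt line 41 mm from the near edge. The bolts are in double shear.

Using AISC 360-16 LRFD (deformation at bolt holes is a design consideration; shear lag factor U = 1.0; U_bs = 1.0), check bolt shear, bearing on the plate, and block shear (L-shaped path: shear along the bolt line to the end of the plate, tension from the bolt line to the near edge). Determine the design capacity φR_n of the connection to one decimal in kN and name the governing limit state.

Bolt shear: A_b = π(22)²/4 = 380.13 mm². φR_n = 0.75 × 372 × 380.13 × 3 × 2 = 636.3 kN.
Bearing (12 mm plate, F_u = 400 MPa): end bolts L_c = 49 − 24/2 = 37, R_n = min(1.2×37×12×400, 2.4×22×12×400) = 213.12 kN/bolt; interior L_c = 72 − 24 = 48, R_n = 253.44 kN/bolt. φR_n = 0.75 × (1×213.12 + 2×253.44) = 540.0 kN.
Block shear: shear path 1×[49+2×72] = 1×193 mm, A_gv = 2316, A_nv = 1×(193 − 2.5×26)×12 = 1536 mm²; tension to near edge: (41 − 0.5×26)×12 = 336 mm². R_n = min(0.6×400×1536, 0.6×250×2316) + 1.0×400×336 = min(368.64, 347.4) + 134.4 = 481.8 kN. φR_n = 0.75 × 481.8 = 361.4 kN.
Governing: min(636.3, 540.0, 361.4) = 361.4 kN → block shear.

361.4 kN (block shear governs)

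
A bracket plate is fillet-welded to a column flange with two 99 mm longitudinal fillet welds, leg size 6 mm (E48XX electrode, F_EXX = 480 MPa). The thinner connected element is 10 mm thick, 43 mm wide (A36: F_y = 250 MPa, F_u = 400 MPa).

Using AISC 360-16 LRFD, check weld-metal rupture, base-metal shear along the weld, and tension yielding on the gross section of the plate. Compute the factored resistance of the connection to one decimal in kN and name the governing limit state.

96.8 kN (gross-section yield governs)

Weld metal: throat = 0.707×6 = 4.242 mm, L = 2×99 = 198 mm. φR_n = 0.75 × 0.6 × 480 × 4.242 × 198 = 181.4 kN.
Base metal shear (10 mm plate): yield φR_n = 1.0×0.6×250×10×198 = 297.0 kN; rupture φR_n = 0.75×0.6×400×10×198 = 356.4 kN; take 297.0 kN (yield).
Tension yield (gross): A_g = 43×10 = 430 mm². φR_n = 0.90 × 250 × 430 = 96.8 kN.
Governing: min(181.4, 297.0, 96.8) = 96.8 kN → gross-section yield.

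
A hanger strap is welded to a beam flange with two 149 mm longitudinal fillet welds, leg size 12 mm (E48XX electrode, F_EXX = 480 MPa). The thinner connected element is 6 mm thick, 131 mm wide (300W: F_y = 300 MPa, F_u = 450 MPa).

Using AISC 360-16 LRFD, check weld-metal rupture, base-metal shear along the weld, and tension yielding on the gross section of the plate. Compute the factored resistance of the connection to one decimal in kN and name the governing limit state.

Weld metal: throat = 0.707×12 = 8.484 mm, L = 2×149 = 298 mm. φR_n = 0.75 × 0.6 × 480 × 8.484 × 298 = 546.1 kN.
Base metal shear (6 mm plate): yield φR_n = 1.0×0.6×300×6×298 = 321.8 kN; rupture φR_n = 0.75×0.6×450×6×298 = 362.1 kN; take 321.8 kN (yield).
Tension yield (gross): A_g = 131×6 = 786 mm². φR_n = 0.90 × 300 × 786 = 212.2 kN.
Governing: min(546.1, 321.8, 212.2) = 212.2 kN → gross-section yield.

212.2 kN (gross-section yield governs)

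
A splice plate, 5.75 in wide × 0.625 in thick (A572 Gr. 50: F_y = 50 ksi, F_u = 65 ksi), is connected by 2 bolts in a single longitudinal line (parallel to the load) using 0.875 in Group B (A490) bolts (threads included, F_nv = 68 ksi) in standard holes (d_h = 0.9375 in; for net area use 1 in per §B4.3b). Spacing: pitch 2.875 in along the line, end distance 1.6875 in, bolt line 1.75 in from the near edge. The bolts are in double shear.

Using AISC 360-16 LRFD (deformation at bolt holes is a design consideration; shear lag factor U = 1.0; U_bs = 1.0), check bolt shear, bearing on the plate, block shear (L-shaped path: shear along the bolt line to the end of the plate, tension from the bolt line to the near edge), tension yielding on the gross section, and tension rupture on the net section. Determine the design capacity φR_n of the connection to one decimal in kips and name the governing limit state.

94.1 kips (block shear governs)

Bolt shear: A_b = π(0.875)²/4 = 0.60132 in². φR_n = 0.75 × 68 × 0.60132 × 2 × 2 = 122.7 kips.
Bearing (0.625 in plate, F_u = 65 ksi): end bolts L_c = 1.6875 − 0.9375/2 = 1.21875, R_n = min(1.2×1.21875×0.625×65, 2.4×0.875×0.625×65) = 59.414 kips/bolt; interior L_c = 2.875 − 0.9375 = 1.9375, R_n = 85.313 kips/bolt. φR_n = 0.75 × (1×59.414 + 1×85.313) = 108.5 kips.
Block shear: shear path 1×[1.6875+1×2.875] = 1×4.5625 in, A_gv = 2.8516, A_nv = 1×(4.5625 − 1.5×1)×0.625 = 1.9141 in²; tension to near edge: (1.75 − 0.5×1)×0.625 = 0.78125 in². R_n = min(0.6×65×1.9141, 0.6×50×2.8516) + 1.0×65×0.78125 = min(74.65, 85.548) + 50.781 = 125.43 kips. φR_n = 0.75 × 125.43 = 94.1 kips.
Tension yield (gross): A_g = 5.75×0.625 = 3.5938 in². φR_n = 0.90 × 50 × 3.5938 = 161.7 kips.
Tension rupture (net): A_n = (5.75 − 1×1)×0.625 = 2.9688 in² (U = 1.0, A_e = A_n). φR_n = 0.75 × 65 × 2.9688 = 144.7 kips.
Governing: min(122.7, 108.5, 94.1, 161.7, 144.7) = 94.1 kips → block shear.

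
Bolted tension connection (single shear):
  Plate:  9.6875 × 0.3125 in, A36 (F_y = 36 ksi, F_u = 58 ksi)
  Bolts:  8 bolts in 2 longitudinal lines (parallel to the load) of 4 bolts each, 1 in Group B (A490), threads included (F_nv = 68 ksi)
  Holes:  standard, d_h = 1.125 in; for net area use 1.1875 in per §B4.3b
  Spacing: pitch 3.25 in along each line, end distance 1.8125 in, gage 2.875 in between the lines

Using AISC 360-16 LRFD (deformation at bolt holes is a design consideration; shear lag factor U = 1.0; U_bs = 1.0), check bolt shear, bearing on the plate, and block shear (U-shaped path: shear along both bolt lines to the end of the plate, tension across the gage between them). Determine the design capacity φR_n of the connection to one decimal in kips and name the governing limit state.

140.0 kips (block shear governs)

Bolt shear: A_b = π(1)²/4 = 0.7854 in². φR_n = 0.75 × 68 × 0.7854 × 8 × 1 = 320.4 kips.
Bearing (0.3125 in plate, F_u = 58 ksi): end bolts L_c = 1.8125 − 1.125/2 = 1.25, R_n = min(1.2×1.25×0.3125×58, 2.4×1×0.3125×58) = 27.188 kips/bolt; interior L_c = 3.25 − 1.125 = 2.125, R_n = 43.5 kips/bolt. φR_n = 0.75 × (2×27.188 + 6×43.5) = 236.5 kips.
Block shear: shear path 2×[1.8125+3×3.25] = 2×11.5625 in, A_gv = 7.2266, A_nv = 2×(11.5625 − 3.5×1.1875)×0.3125 = 4.6289 in²; tension across gage: (2.875 − 1×1.1875)×0.3125 = 0.52734 in². R_n = min(0.6×58×4.6289, 0.6×36×7.2266) + 1.0×58×0.52734 = min(161.09, 156.09) + 30.586 = 186.68 kips. φR_n = 0.75 × 186.68 = 140.0 kips.
Governing: min(320.4, 236.5, 140.0) = 140.0 kips → block shear.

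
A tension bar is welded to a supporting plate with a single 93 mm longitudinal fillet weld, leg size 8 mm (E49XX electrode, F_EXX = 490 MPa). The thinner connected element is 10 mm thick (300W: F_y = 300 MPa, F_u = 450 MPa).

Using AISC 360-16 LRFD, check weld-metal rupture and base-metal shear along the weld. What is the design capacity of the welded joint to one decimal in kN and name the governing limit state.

Weld metal: throat = 0.707×8 = 5.656 mm, L = 93 mm. φR_n = 0.75 × 0.6 × 490 × 5.656 × 93 = 116.0 kN.
Base metal shear (10 mm plate): yield φR_n = 1.0×0.6×300×10×93 = 167.4 kN; rupture φR_n = 0.75×0.6×450×10×93 = 188.3 kN; take 167.4 kN (yield).
Governing: min(116.0, 167.4) = 116.0 kN → weld metal.

116.0 kN (weld metal governs)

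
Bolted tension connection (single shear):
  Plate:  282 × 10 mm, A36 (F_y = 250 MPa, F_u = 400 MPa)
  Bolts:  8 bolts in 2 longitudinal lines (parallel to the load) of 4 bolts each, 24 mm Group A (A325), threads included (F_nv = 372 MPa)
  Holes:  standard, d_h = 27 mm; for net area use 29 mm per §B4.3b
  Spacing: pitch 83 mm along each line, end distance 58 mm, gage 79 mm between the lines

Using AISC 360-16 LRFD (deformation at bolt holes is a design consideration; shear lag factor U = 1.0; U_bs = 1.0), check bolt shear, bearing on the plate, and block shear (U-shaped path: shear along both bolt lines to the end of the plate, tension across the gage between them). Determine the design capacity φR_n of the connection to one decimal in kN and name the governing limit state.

840.8 kN (block shear governs)

Bolt shear: A_b = π(24)²/4 = 452.39 mm². φR_n = 0.75 × 372 × 452.39 × 8 × 1 = 1009.7 kN.
Bearing (10 mm plate, F_u = 400 MPa): end bolts L_c = 58 − 27/2 = 44.5, R_n = min(1.2×44.5×10×400, 2.4×24×10×400) = 213.6 kN/bolt; interior L_c = 83 − 27 = 56, R_n = 230.4 kN/bolt. φR_n = 0.75 × (2×213.6 + 6×230.4) = 1357.2 kN.
Block shear: shear path 2×[58+3×83] = 2×307 mm, A_gv = 6140, A_nv = 2×(307 − 3.5×29)×10 = 4110 mm²; tension across gage: (79 − 1×29)×10 = 500 mm². R_n = min(0.6×400×4110, 0.6×250×6140) + 1.0×400×500 = min(986.4, 921) + 200 = 1121 kN. φR_n = 0.75 × 1121 = 840.8 kN.
Governing: min(1009.7, 1357.2, 840.8) = 840.8 kN → block shear.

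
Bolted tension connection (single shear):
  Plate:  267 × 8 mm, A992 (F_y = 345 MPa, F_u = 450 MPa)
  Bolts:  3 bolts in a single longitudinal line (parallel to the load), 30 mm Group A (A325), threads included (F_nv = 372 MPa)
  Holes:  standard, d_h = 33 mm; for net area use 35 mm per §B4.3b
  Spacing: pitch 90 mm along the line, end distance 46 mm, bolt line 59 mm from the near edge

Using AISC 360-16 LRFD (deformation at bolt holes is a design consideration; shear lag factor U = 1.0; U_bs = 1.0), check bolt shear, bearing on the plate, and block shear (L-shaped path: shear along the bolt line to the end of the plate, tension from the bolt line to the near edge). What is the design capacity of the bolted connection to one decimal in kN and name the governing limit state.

336.4 kN (block shear governs)

Bolt shear: A_b = π(30)²/4 = 706.86 mm². φR_n = 0.75 × 372 × 706.86 × 3 × 1 = 591.6 kN.
Bearing (8 mm plate, F_u = 450 MPa): end bolts L_c = 46 − 33/2 = 29.5, R_n = min(1.2×29.5×8×450, 2.4×30×8×450) = 127.44 kN/bolt; interior L_c = 90 − 33 = 57, R_n = 246.24 kN/bolt. φR_n = 0.75 × (1×127.44 + 2×246.24) = 464.9 kN.
Block shear: shear path 1×[46+2×90] = 1×226 mm, A_gv = 1808, A_nv = 1×(226 − 2.5×35)×8 = 1108 mm²; tension to near edge: (59 − 0.5×35)×8 = 332 mm². R_n = min(0.6×450×1108, 0.6×345×1808) + 1.0×450×332 = min(299.16, 374.26) + 149.4 = 448.56 kN. φR_n = 0.75 × 448.56 = 336.4 kN.
Governing: min(591.6, 464.9, 336.4) = 336.4 kN → block shear.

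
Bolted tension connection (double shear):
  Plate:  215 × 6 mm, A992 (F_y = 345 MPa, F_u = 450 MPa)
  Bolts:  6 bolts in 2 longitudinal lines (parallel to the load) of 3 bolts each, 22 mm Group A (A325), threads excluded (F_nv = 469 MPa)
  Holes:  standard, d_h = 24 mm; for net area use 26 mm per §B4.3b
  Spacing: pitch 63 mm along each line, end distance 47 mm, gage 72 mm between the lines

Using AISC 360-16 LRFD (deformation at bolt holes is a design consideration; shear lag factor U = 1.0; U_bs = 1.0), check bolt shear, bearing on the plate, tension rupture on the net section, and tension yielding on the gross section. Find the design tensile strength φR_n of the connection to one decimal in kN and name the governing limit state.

Bolt shear: A_b = π(22)²/4 = 380.13 mm². φR_n = 0.75 × 469 × 380.13 × 6 × 2 = 1604.5 kN.
Bearing (6 mm plate, F_u = 450 MPa): end bolts L_c = 47 − 24/2 = 35, R_n = min(1.2×35×6×450, 2.4×22×6×450) = 113.4 kN/bolt; interior L_c = 63 − 24 = 39, R_n = 126.36 kN/bolt. φR_n = 0.75 × (2×113.4 + 4×126.36) = 549.2 kN.
Tension rupture (net): A_n = (215 − 2×26)×6 = 978 mm² (U = 1.0, A_e = A_n). φR_n = 0.75 × 450 × 978 = 330.1 kN.
Tension yield (gross): A_g = 215×6 = 1290 mm². φR_n = 0.90 × 345 × 1290 = 400.5 kN.
Governing: min(1604.5, 549.2, 330.1, 400.5) = 330.1 kN → net-section rupture.

330.1 kN (net-section rupture governs)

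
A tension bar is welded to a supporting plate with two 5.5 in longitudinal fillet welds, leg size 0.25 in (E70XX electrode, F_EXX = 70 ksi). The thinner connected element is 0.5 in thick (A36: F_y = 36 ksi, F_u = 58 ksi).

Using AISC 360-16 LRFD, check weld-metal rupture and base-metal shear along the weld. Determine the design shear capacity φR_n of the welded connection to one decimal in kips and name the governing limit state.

61.2 kips (weld metal governs)

Weld metal: throat = 0.707×0.25 = 0.17675 in, L = 2×5.5 = 11 in. φR_n = 0.75 × 0.6 × 70 × 0.17675 × 11 = 61.2 kips.
Base metal shear (0.5 in plate): yield φR_n = 1.0×0.6×36×0.5×11 = 118.8 kips; rupture φR_n = 0.75×0.6×58×0.5×11 = 143.6 kips; take 118.8 kips (yield).
Governing: min(61.2, 118.8) = 61.2 kips → weld metal.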